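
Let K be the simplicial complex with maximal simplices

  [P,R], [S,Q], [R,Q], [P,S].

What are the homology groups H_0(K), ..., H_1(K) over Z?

H_0 = Z,  H_1 = Z.

Fix the vertex order P < Q < R < S and write every simplex with vertices in increasing order. Then dim K = 1 and the simplices of K are:

  0-simplices (4): P, Q, R, S
  1-simplices (4): PR, PS, QR, QS

giving chain groups C_0 ≅ Z^4, C_1 ≅ Z^4.

Boundary ∂_1: C_1 → C_0 maps an edge to its endpoints' difference, ∂[p,q] = q − p.
As a 4×4 matrix over Z this has rank 3, with invariant factors (1,1,1).

Now H_k = ker ∂_k / im ∂_{k+1}, so:

  H_0: rank C_0 − rank ∂_1 = 4 − 3 = 1, and the invariant factors of ∂_1 are all 1, so H_0 = Z.
  H_1: rank ker ∂_1 − rank ∂_2 = (4 − 3) − 0 = 1, and there is no ∂_2, so H_1 = Z.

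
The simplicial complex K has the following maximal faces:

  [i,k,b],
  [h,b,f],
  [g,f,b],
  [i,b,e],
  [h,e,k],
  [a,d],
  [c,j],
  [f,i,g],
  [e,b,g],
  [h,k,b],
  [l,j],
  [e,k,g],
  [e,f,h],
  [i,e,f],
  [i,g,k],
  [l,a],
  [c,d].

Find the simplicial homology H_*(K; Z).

H_0 ≅ Z^2,  H_1 ≅ Z ⊕ Z/2,  H_2 = 0.

Order the vertices as a < b < c < d < e < f < g < h < i < j < k < l. Listing each simplex with vertices in this order, K has dimension 2 with simplices:

  0-simplices (12): a, b, c, d, e, f, g, h, i, j, k, l
  1-simplices (23): ad, al, be, bf, bg, bh, bi, bk, cd, cj, ef, eg, eh, ei, ek, fg, fh, fi, gi, gk, hk, ik, jl
  2-simplices (12): beg, bei, bfg, bfh, bhk, bik, efh, efi, egk, ehk, fgi, gik

so the chain groups are C_0 ≅ Z^12, C_1 ≅ Z^23, C_2 ≅ Z^12.

Boundary ∂_1: C_1 → C_0 is given by ∂[p,q] = [q] − [p]. For instance
  ∂be = e − b.
The resulting 12×23 matrix has rank 10, and its Smith normal form has invariant factors (1,1,1,1,1,1,1,1,1,1).

∂_2: C_2 → C_1 maps a triangle to the signed sum of its edges. For instance
  ∂bfh = fh − bh + bf,
  ∂efh = fh − eh + ef.
As a 23×12 matrix over Z this has rank 12, with invariant factors (1,1,1,1,1,1,1,1,1,1,1,2).

Reading off H_k = ker ∂_k / im ∂_{k+1}:

  H_0: rank C_0 − rank ∂_1 = 12 − 10 = 2, and the invariant factors of ∂_1 are all 1, so H_0 = Z^2.
  H_1: rank ker ∂_1 − rank ∂_2 = (23 − 10) − 12 = 1, and ∂_2 has invariant factor 2 > 1, so H_1 = Z ⊕ Z/2.
  H_2: rank ker ∂_2 − rank ∂_3 = (12 − 12) − 0 = 0, and there is no ∂_3, so H_2 = 0.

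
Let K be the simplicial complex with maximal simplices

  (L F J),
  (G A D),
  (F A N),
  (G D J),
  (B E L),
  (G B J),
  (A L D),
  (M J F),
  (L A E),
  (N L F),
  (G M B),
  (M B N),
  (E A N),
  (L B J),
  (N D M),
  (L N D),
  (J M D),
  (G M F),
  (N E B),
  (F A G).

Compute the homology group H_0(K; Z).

H_0 ≅ Z.

Take the total order A < B < D < E < F < G < J < L < M < N on the vertex set. Then K (dimension 2) consists of the simplices:

  0-simplices (10): A, B, D, E, F, G, J, L, M, N
  1-simplices (30): AD, AE, AF, AG, AL, AN, BE, BG, BJ, BL, BM, BN, DG, DJ, DL, DM, DN, EL, EN, FG, FJ, FL, FM, FN, GJ, GM, JL, JM, LN, MN
  2-simplices (20): ADG, ADL, AEL, AEN, AFG, AFN, BEL, BEN, BGJ, BGM, BJL, BMN, DGJ, DJM, DLN, DMN, FGM, FJL, FJM, FLN

Hence C_0 ≅ Z^10, C_1 ≅ Z^30, C_2 ≅ Z^20.

∂_1: C_1 → C_0 is given by ∂[p,q] = [q] − [p]. For instance
  ∂FN = N − F.
The 10×30 boundary matrix has rank 9 and Smith normal form diag(1,1,1,1,1,1,1,1,1).

The boundary map ∂_2: C_2 → C_1 acts by ∂[p,q,r] = [q,r] − [p,r] + [p,q]. For instance
  ∂ADG = DG − AG + AD,
  ∂BMN = MN − BN + BM.
This gives a 30×20 integer matrix of rank 20; reducing to Smith normal form yields diagonal entries (1,1,1,1,1,1,1,1,1,1,1,1,1,1,1,1,1,1,1,2).

Reading off H_k = ker ∂_k / im ∂_{k+1}:

  H_0: rank C_0 − rank ∂_1 = 10 − 9 = 1, and the invariant factors of ∂_1 are all 1, so H_0 = Z.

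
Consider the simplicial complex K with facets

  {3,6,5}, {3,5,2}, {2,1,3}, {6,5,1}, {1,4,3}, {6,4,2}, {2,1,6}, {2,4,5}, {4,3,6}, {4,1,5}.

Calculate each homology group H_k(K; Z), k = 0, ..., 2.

H_0 = Z,  H_1 = Z/2,  H_2 = 0.

We work with the vertex ordering 1 < 2 < 3 < 4 < 5 < 6. The simplices of K, each written with vertices in increasing order, are:

  0-simplices (6): [1], [2], [3], [4], [5], [6]
  1-simplices (15): [1,2], [1,3], [1,4], [1,5], [1,6], [2,3], [2,4], [2,5], [2,6], [3,4], [3,5], [3,6], [4,5], [4,6], [5,6]
  2-simplices (10): [1,2,3], [1,2,6], [1,3,4], [1,4,5], [1,5,6], [2,3,5], [2,4,5], [2,4,6], [3,4,6], [3,5,6]

giving chain groups C_0 ≅ Z^6, C_1 ≅ Z^15, C_2 ≅ Z^10.

The boundary map ∂_1: C_1 → C_0 is given by ∂[p,q] = [q] − [p].
The 6×15 boundary matrix has rank 5 and Smith normal form diag(1,1,1,1,1).

∂_2: C_2 → C_1 sends each 2-simplex [p,q,r] to [q,r] − [p,r] + [p,q]. For instance
  ∂[1,4,5] = [4,5] − [1,5] + [1,4],
  ∂[1,3,4] = [3,4] − [1,4] + [1,3].
The 15×10 boundary matrix has rank 10 and Smith normal form diag(1,1,1,1,1,1,1,1,1,2).

Reading off H_k = ker ∂_k / im ∂_{k+1}:

  H_0: rank C_0 − rank ∂_1 = 6 − 5 = 1, and the invariant factors of ∂_1 are all 1, so H_0 = Z.
  H_1: rank ker ∂_1 − rank ∂_2 = (15 − 5) − 10 = 0, and ∂_2 has invariant factor 2 > 1, so H_1 = Z/2.
  H_2: rank ker ∂_2 − rank ∂_3 = (10 − 10) − 0 = 0, and there is no ∂_3, so H_2 = 0.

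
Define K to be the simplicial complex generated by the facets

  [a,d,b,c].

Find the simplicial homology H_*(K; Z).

H_0 ≅ Z,  H_1 = 0,  H_2 = 0,  H_3 = 0.

We work with the vertex ordering a < b < c < d. The simplices of K, each written with vertices in increasing order, are:

  0-simplices (4): a, b, c, d
  1-simplices (6): ab, ac, ad, bc, bd, cd
  2-simplices (4): abc, abd, acd, bcd
  3-simplices (1): abcd

giving chain groups C_0 ≅ Z^4, C_1 ≅ Z^6, C_2 ≅ Z^4, C_3 ≅ Z^1.

Boundary ∂_1: C_1 → C_0 sends each edge [p,q] (with p < q) to q − p. For instance
  ∂ad = d − a.
The 4×6 boundary matrix has rank 3 and Smith normal form diag(1,1,1).

The boundary map ∂_2: C_2 → C_1 acts by ∂[p,q,r] = [q,r] − [p,r] + [p,q]. For instance
  ∂abd = bd − ad + ab,
  ∂acd = cd − ad + ac.
This gives a 6×4 integer matrix of rank 3; reducing to Smith normal form yields diagonal entries (1,1,1).

The boundary map ∂_3: C_3 → C_2 sends each 3-simplex σ to the alternating sum Σ_i (−1)^i (σ with its i-th vertex removed). For instance
  ∂abcd = bcd − acd + abd − abc.
This gives a 4×1 integer matrix of rank 1; reducing to Smith normal form yields diagonal entries (1).

Reading off H_k = ker ∂_k / im ∂_{k+1}:

  H_0: rank C_0 − rank ∂_1 = 4 − 3 = 1, and the invariant factors of ∂_1 are all 1, so H_0 ≅ Z.
  H_1: rank ker ∂_1 − rank ∂_2 = (6 − 3) − 3 = 0, and the invariant factors of ∂_2 are all 1, so H_1 ≅ 0.
  H_2: rank ker ∂_2 − rank ∂_3 = (4 − 3) − 1 = 0, and the invariant factors of ∂_3 are all 1, so H_2 ≅ 0.
  H_3: rank ker ∂_3 − rank ∂_4 = (1 − 1) − 0 = 0, and there is no ∂_4, so H_3 ≅ 0.

(K is a triangulation of the 3-simplex.)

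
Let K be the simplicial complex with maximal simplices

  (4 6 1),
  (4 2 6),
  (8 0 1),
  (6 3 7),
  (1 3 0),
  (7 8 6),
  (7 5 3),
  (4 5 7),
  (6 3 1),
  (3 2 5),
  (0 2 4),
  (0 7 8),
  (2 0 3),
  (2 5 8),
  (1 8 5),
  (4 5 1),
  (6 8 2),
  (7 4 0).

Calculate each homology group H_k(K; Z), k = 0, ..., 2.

H_0 ≅ Z,  H_1 ≅ Z^2,  H_2 ≅ Z.

Fix the vertex order 0 < 1 < 2 < 3 < 4 < 5 < 6 < 7 < 8 and write every simplex with vertices in increasing order. Then dim K = 2 and the simplices of K are:

  0-simplices (9): [0], [1], [2], [3], [4], [5], [6], [7], [8]
  1-simplices (27): (27 of them)
  2-simplices (18): [0,1,3], [0,1,8], [0,2,3], [0,2,4], [0,4,7], [0,7,8], [1,3,6], [1,4,5], [1,4,6], [1,5,8], [2,3,5], [2,4,6], [2,5,8], [2,6,8], [3,5,7], [3,6,7], [4,5,7], [6,7,8]

Hence C_0 ≅ Z^9, C_1 ≅ Z^27, C_2 ≅ Z^18.

The boundary map ∂_1: C_1 → C_0 sends each edge [p,q] (with p < q) to q − p. For instance
  ∂[3,5] = [5] − [3].
The 9×27 boundary matrix has rank 8 and Smith normal form diag(1,1,1,1,1,1,1,1).

∂_2: C_2 → C_1 sends each 2-simplex [p,q,r] to [q,r] − [p,r] + [p,q]. For instance
  ∂[1,5,8] = [5,8] − [1,8] + [1,5],
  ∂[3,5,7] = [5,7] − [3,7] + [3,5].
As a 27×18 matrix over Z this has rank 17, with invariant factors (1,1,1,1,1,1,1,1,1,1,1,1,1,1,1,1,1).

Reading off H_k = ker ∂_k / im ∂_{k+1}:

  H_0: rank C_0 − rank ∂_1 = 9 − 8 = 1, and the invariant factors of ∂_1 are all 1, so H_0 ≅ Z.
  H_1: rank ker ∂_1 − rank ∂_2 = (27 − 8) − 17 = 2, and the invariant factors of ∂_2 are all 1, so H_1 ≅ Z^2.
  H_2: rank ker ∂_2 − rank ∂_3 = (18 − 17) − 0 = 1, and there is no ∂_3, so H_2 ≅ Z.

As a check, the Euler characteristic is 9 − 27 + 18 = 0, which agrees with 1 − 2 + 1 = 0.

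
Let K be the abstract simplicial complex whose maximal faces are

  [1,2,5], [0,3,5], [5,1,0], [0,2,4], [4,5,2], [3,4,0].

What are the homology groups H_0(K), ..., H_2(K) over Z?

Order the vertices as 0 < 1 < 2 < 3 < 4 < 5. Listing each simplex with vertices in this order, K has dimension 2 with simplices:

  0-simplices (6): [0], [1], [2], [3], [4], [5]
  1-simplices (12): [0,1], [0,2], [0,3], [0,4], [0,5], [1,2], [1,5], [2,4], [2,5], [3,4], [3,5], [4,5]
  2-simplices (6): [0,1,5], [0,2,4], [0,3,4], [0,3,5], [1,2,5], [2,4,5]

giving chain groups C_0 ≅ Z^6, C_1 ≅ Z^12, C_2 ≅ Z^6.

The boundary map ∂_1: C_1 → C_0 sends each edge [p,q] (with p < q) to q − p. For instance
  ∂[0,1] = [1] − [0].
As a 6×12 matrix over Z this has rank 5, with invariant factors (1,1,1,1,1).

The boundary map ∂_2: C_2 → C_1 acts by ∂[p,q,r] = [q,r] − [p,r] + [p,q]. For instance
  ∂[2,4,5] = [4,5] − [2,5] + [2,4],
  ∂[0,1,5] = [1,5] − [0,5] + [0,1].
As a 12×6 matrix over Z this has rank 6, with invariant factors (1,1,1,1,1,1).

Now H_k = ker ∂_k / im ∂_{k+1}, so:

  H_0: rank C_0 − rank ∂_1 = 6 − 5 = 1, and the invariant factors of ∂_1 are all 1, so H_0 = Z.
  H_1: rank ker ∂_1 − rank ∂_2 = (12 − 5) − 6 = 1, and the invariant factors of ∂_2 are all 1, so H_1 = Z.
  H_2: rank ker ∂_2 − rank ∂_3 = (6 − 6) − 0 = 0, and there is no ∂_3, so H_2 = 0.

H_0 ≅ Z,  H_1 ≅ Z,  H_2 = 0.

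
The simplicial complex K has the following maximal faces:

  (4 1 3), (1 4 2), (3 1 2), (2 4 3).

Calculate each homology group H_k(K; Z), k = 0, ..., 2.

K has 4 vertices, 6 edges, 4 triangles.
rank ∂_0 = 0, rank ∂_1 = 3 ⇒ b_0 = 4 − 0 − 3 = 1; all invariant factors of ∂_1 are 1 so no torsion. So H_0 = Z.
rank ∂_1 = 3, rank ∂_2 = 3 ⇒ b_1 = 6 − 3 − 3 = 0; all invariant factors of ∂_2 are 1 so no torsion. So H_1 = 0.
rank ∂_2 = 3, rank ∂_3 = 0 ⇒ b_2 = 4 − 3 − 0 = 1. So H_2 = Z.

H_0 = Z,  H_1 = 0,  H_2 = Z.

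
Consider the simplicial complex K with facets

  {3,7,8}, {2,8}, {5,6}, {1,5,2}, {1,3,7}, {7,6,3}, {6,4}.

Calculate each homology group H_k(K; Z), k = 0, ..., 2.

H_0 ≅ Z,  H_1 ≅ Z^2,  H_2 = 0.

Take the total order 1 < 2 < 3 < 4 < 5 < 6 < 7 < 8 on the vertex set. Then K (dimension 2) consists of the simplices:

  0-simplices (8): [1], [2], [3], [4], [5], [6], [7], [8]
  1-simplices (13): [1,2], [1,3], [1,5], [1,7], [2,5], [2,8], [3,6], [3,7], [3,8], [4,6], [5,6], [6,7], [7,8]
  2-simplices (4): [1,2,5], [1,3,7], [3,6,7], [3,7,8]

so the chain groups are C_0 ≅ Z^8, C_1 ≅ Z^13, C_2 ≅ Z^4.

Boundary ∂_1: C_1 → C_0 sends each edge [p,q] (with p < q) to q − p.
The resulting 8×13 matrix has rank 7, and its Smith normal form has invariant factors (1,1,1,1,1,1,1).

The boundary map ∂_2: C_2 → C_1 acts by ∂[p,q,r] = [q,r] − [p,r] + [p,q]. For instance
  ∂[3,7,8] = [7,8] − [3,8] + [3,7],
  ∂[1,3,7] = [3,7] − [1,7] + [1,3].
As a 13×4 matrix over Z this has rank 4, with invariant factors (1,1,1,1).

Reading off H_k = ker ∂_k / im ∂_{k+1}:

  H_0: rank C_0 − rank ∂_1 = 8 − 7 = 1, and the invariant factors of ∂_1 are all 1, so H_0 ≅ Z.
  H_1: rank ker ∂_1 − rank ∂_2 = (13 − 7) − 4 = 2, and the invariant factors of ∂_2 are all 1, so H_1 ≅ Z^2.
  H_2: rank ker ∂_2 − rank ∂_3 = (4 − 4) − 0 = 0, and there is no ∂_3, so H_2 ≅ 0.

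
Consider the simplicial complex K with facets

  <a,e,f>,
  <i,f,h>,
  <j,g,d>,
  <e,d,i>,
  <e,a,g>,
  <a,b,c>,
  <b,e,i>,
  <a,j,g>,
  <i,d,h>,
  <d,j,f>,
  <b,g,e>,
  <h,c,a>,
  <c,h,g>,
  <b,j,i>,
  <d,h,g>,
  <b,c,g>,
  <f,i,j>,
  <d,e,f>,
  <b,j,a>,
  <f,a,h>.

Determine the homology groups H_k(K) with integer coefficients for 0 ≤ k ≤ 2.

H_0 ≅ Z,  H_1 ≅ Z × Z/2,  H_2 = 0.

Take the total order a < b < c < d < e < f < g < h < i < j on the vertex set. Then K (dimension 2) consists of the simplices:

  0-simplices (10): a, b, c, d, e, f, g, h, i, j
  1-simplices (30): ab, ac, ae, af, ag, ah, aj, bc, be, bg, bi, bj, cg, ch, de, df, dg, dh, di, dj, ef, eg, ei, fh, fi, fj, gh, gj, hi, ij
  2-simplices (20): abc, abj, ach, aef, aeg, afh, agj, bcg, beg, bei, bij, cgh, def, dei, dfj, dgh, dgj, dhi, fhi, fij

giving chain groups C_0 ≅ Z^10, C_1 ≅ Z^30, C_2 ≅ Z^20.

The boundary map ∂_1: C_1 → C_0 is given by ∂[p,q] = [q] − [p].
The resulting 10×30 matrix has rank 9, and its Smith normal form has invariant factors (1,1,1,1,1,1,1,1,1).

The boundary map ∂_2: C_2 → C_1 acts by ∂[p,q,r] = [q,r] − [p,r] + [p,q]. For instance
  ∂dgh = gh − dh + dg,
  ∂ach = ch − ah + ac.
The resulting 30×20 matrix has rank 20, and its Smith normal form has invariant factors (1,1,1,1,1,1,1,1,1,1,1,1,1,1,1,1,1,1,1,2).

From H_k ≅ ker(∂_k) / im(∂_{k+1}) we obtain:

  H_0: rank C_0 − rank ∂_1 = 10 − 9 = 1, and the invariant factors of ∂_1 are all 1, so H_0 ≅ Z.
  H_1: rank ker ∂_1 − rank ∂_2 = (30 − 9) − 20 = 1, and ∂_2 has invariant factor 2 > 1, so H_1 ≅ Z × Z/2.
  H_2: rank ker ∂_2 − rank ∂_3 = (20 − 20) − 0 = 0, and there is no ∂_3, so H_2 ≅ 0.

(K is a triangulation of the Klein bottle.)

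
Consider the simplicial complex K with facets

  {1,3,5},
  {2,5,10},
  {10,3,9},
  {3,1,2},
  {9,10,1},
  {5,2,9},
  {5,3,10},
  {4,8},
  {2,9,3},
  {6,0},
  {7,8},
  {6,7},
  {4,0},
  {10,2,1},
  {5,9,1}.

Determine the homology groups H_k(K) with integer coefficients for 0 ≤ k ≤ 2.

H_0 = Z^2,  H_1 = Z ⊕ Z/2,  H_2 = 0.

We work with the vertex ordering 0 < 1 < 2 < 3 < 4 < 5 < 6 < 7 < 8 < 9 < 10. The simplices of K, each written with vertices in increasing order, are:

  0-simplices (11): [0], [1], [2], [3], [4], [5], [6], [7], [8], [9], [10]
  1-simplices (20): [0,4], [0,6], [1,2], [1,3], [1,5], [1,9], [1,10], [2,3], [2,5], [2,9], [2,10], [3,5], [3,9], [3,10], [4,8], [5,9], [5,10], [6,7], [7,8], [9,10]
  2-simplices (10): [1,2,3], [1,2,10], [1,3,5], [1,5,9], [1,9,10], [2,3,9], [2,5,9], [2,5,10], [3,5,10], [3,9,10]

Hence C_0 ≅ Z^11, C_1 ≅ Z^20, C_2 ≅ Z^10.

Boundary ∂_1: C_1 → C_0 is given by ∂[p,q] = [q] − [p]. For instance
  ∂[0,4] = [4] − [0].
The 11×20 boundary matrix has rank 9 and Smith normal form diag(1,1,1,1,1,1,1,1,1).

∂_2: C_2 → C_1 maps a triangle to the signed sum of its edges. For instance
  ∂[2,5,10] = [5,10] − [2,10] + [2,5],
  ∂[1,5,9] = [5,9] − [1,9] + [1,5].
The 20×10 boundary matrix has rank 10 and Smith normal form diag(1,1,1,1,1,1,1,1,1,2).

Now H_k = ker ∂_k / im ∂_{k+1}, so:

  H_0: rank C_0 − rank ∂_1 = 11 − 9 = 2, and the invariant factors of ∂_1 are all 1, so H_0 = Z^2.
  H_1: rank ker ∂_1 − rank ∂_2 = (20 − 9) − 10 = 1, and ∂_2 has invariant factor 2 > 1, so H_1 = Z ⊕ Z/2.
  H_2: rank ker ∂_2 − rank ∂_3 = (10 − 10) − 0 = 0, and there is no ∂_3, so H_2 = 0.

As a check, the Euler characteristic is 11 − 20 + 10 = 1, which agrees with 2 − 1 + 0 = 1.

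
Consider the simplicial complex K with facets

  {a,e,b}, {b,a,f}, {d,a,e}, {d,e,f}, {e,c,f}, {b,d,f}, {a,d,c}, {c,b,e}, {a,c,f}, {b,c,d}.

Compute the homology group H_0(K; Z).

K has 6 vertices, 15 edges, 10 triangles.
rank ∂_0 = 0, rank ∂_1 = 5 ⇒ b_0 = 6 − 0 − 5 = 1; all invariant factors of ∂_1 are 1 so no torsion. So H_0 = Z.

H_0 ≅ Z.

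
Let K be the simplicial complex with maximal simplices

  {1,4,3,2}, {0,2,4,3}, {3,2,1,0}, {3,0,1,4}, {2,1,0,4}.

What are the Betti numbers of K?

b_0 = 1, b_1 = 0, b_2 = 0, b_3 = 1.

We work with the vertex ordering 0 < 1 < 2 < 3 < 4. The simplices of K, each written with vertices in increasing order, are:

  0-simplices (5): [0], [1], [2], [3], [4]
  1-simplices (10): [0,1], [0,2], [0,3], [0,4], [1,2], [1,3], [1,4], [2,3], [2,4], [3,4]
  2-simplices (10): [0,1,2], [0,1,3], [0,1,4], [0,2,3], [0,2,4], [0,3,4], [1,2,3], [1,2,4], [1,3,4], [2,3,4]
  3-simplices (5): [0,1,2,3], [0,1,2,4], [0,1,3,4], [0,2,3,4], [1,2,3,4]

so the chain groups are C_0 ≅ Z^5, C_1 ≅ Z^10, C_2 ≅ Z^10, C_3 ≅ Z^5.

Boundary ∂_1: C_1 → C_0 maps an edge to its endpoints' difference, ∂[p,q] = q − p. For instance
  ∂[0,4] = [4] − [0].
The 5×10 boundary matrix has rank 4 and Smith normal form diag(1,1,1,1).

Boundary ∂_2: C_2 → C_1 acts by ∂[p,q,r] = [q,r] − [p,r] + [p,q]. For instance
  ∂[0,3,4] = [3,4] − [0,4] + [0,3],
  ∂[1,2,4] = [2,4] − [1,4] + [1,2].
The 10×10 boundary matrix has rank 6 and Smith normal form diag(1,1,1,1,1,1).

Boundary ∂_3: C_3 → C_2 sends each 3-simplex σ to the alternating sum Σ_i (−1)^i (σ with its i-th vertex removed). For instance
  ∂[0,2,3,4] = [2,3,4] − [0,3,4] + [0,2,4] − [0,2,3],
  ∂[1,2,3,4] = [2,3,4] − [1,3,4] + [1,2,4] − [1,2,3].
As a 10×5 matrix over Z this has rank 4, with invariant factors (1,1,1,1).

Computing H_k = (kernel of ∂_k) / (image of ∂_{k+1}):

  H_0: rank C_0 − rank ∂_1 = 5 − 4 = 1, and the invariant factors of ∂_1 are all 1, so H_0 ≅ Z.
  H_1: rank ker ∂_1 − rank ∂_2 = (10 − 4) − 6 = 0, and the invariant factors of ∂_2 are all 1, so H_1 ≅ 0.
  H_2: rank ker ∂_2 − rank ∂_3 = (10 − 6) − 4 = 0, and the invariant factors of ∂_3 are all 1, so H_2 ≅ 0.
  H_3: rank ker ∂_3 − rank ∂_4 = (5 − 4) − 0 = 1, and there is no ∂_4, so H_3 ≅ Z.

As a check, the Euler characteristic is 5 − 10 + 10 − 5 = 0, which agrees with 1 − 0 + 0 − 1 = 0.

Hence the Betti numbers are b_0 = 1, b_1 = 0, b_2 = 0, b_3 = 1.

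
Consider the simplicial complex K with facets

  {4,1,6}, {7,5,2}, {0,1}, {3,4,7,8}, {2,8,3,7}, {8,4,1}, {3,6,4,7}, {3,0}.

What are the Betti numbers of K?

Fix the vertex order 0 < 1 < 2 < 3 < 4 < 5 < 6 < 7 < 8 and write every simplex with vertices in increasing order. Then dim K = 3 and the simplices of K are:

  0-simplices (9): [0], [1], [2], [3], [4], [5], [6], [7], [8]
  1-simplices (19): [0,1], [0,3], [1,4], [1,6], [1,8], [2,3], [2,5], [2,7], [2,8], [3,4], [3,6], [3,7], [3,8], [4,6], [4,7], [4,8], [5,7], [6,7], [7,8]
  2-simplices (13): [1,4,6], [1,4,8], [2,3,7], [2,3,8], [2,5,7], [2,7,8], [3,4,6], [3,4,7], [3,4,8], [3,6,7], [3,7,8], [4,6,7], [4,7,8]
  3-simplices (3): [2,3,7,8], [3,4,6,7], [3,4,7,8]

so the chain groups are C_0 ≅ Z^9, C_1 ≅ Z^19, C_2 ≅ Z^13, C_3 ≅ Z^3.

Boundary ∂_1: C_1 → C_0 sends each edge [p,q] (with p < q) to q − p. For instance
  ∂[2,8] = [8] − [2].
The 9×19 boundary matrix has rank 8 and Smith normal form diag(1,1,1,1,1,1,1,1).

∂_2: C_2 → C_1 acts by ∂[p,q,r] = [q,r] − [p,r] + [p,q]. For instance
  ∂[2,7,8] = [7,8] − [2,8] + [2,7],
  ∂[3,4,8] = [4,8] − [3,8] + [3,4].
The 19×13 boundary matrix has rank 10 and Smith normal form diag(1,1,1,1,1,1,1,1,1,1).

The boundary map ∂_3: C_3 → C_2 sends each 3-simplex σ to the alternating sum Σ_i (−1)^i (σ with its i-th vertex removed). For instance
  ∂[3,4,7,8] = [4,7,8] − [3,7,8] + [3,4,8] − [3,4,7],
  ∂[2,3,7,8] = [3,7,8] − [2,7,8] + [2,3,8] − [2,3,7].
This gives a 13×3 integer matrix of rank 3; reducing to Smith normal form yields diagonal entries (1,1,1).

From H_k ≅ ker(∂_k) / im(∂_{k+1}) we obtain:

  H_0: rank C_0 − rank ∂_1 = 9 − 8 = 1, and the invariant factors of ∂_1 are all 1, so H_0 = Z.
  H_1: rank ker ∂_1 − rank ∂_2 = (19 − 8) − 10 = 1, and the invariant factors of ∂_2 are all 1, so H_1 = Z.
  H_2: rank ker ∂_2 − rank ∂_3 = (13 − 10) − 3 = 0, and the invariant factors of ∂_3 are all 1, so H_2 = 0.
  H_3: rank ker ∂_3 − rank ∂_4 = (3 − 3) − 0 = 0, and there is no ∂_4, so H_3 = 0.

Hence the Betti numbers are b_0 = 1, b_1 = 1, b_2 = 0, b_3 = 0.

b_0 = 1, b_1 = 1, b_2 = 0, b_3 = 0.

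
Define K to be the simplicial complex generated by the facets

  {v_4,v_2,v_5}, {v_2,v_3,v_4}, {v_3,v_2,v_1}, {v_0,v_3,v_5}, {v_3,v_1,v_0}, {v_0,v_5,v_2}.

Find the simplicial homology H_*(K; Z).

H_0 = Z,  H_1 = Z,  H_2 = 0.

Order the vertices as v_0 < v_1 < v_2 < v_3 < v_4 < v_5. Listing each simplex with vertices in this order, K has dimension 2 with simplices:

  0-simplices (6): [v_0], [v_1], [v_2], [v_3], [v_4], [v_5]
  1-simplices (12): [v_0,v_1], [v_0,v_2], [v_0,v_3], [v_0,v_5], [v_1,v_2], [v_1,v_3], [v_2,v_3], [v_2,v_4], [v_2,v_5], [v_3,v_4], [v_3,v_5], [v_4,v_5]
  2-simplices (6): [v_0,v_1,v_3], [v_0,v_2,v_5], [v_0,v_3,v_5], [v_1,v_2,v_3], [v_2,v_3,v_4], [v_2,v_4,v_5]

so the chain groups are C_0 ≅ Z^6, C_1 ≅ Z^12, C_2 ≅ Z^6.

Boundary ∂_1: C_1 → C_0 sends each edge [p,q] (with p < q) to q − p.
This gives a 6×12 integer matrix of rank 5; reducing to Smith normal form yields diagonal entries (1,1,1,1,1).

Boundary ∂_2: C_2 → C_1 acts by ∂[p,q,r] = [q,r] − [p,r] + [p,q]. For instance
  ∂[v_0,v_2,v_5] = [v_2,v_5] − [v_0,v_5] + [v_0,v_2],
  ∂[v_0,v_1,v_3] = [v_1,v_3] − [v_0,v_3] + [v_0,v_1].
The resulting 12×6 matrix has rank 6, and its Smith normal form has invariant factors (1,1,1,1,1,1).

Computing H_k = (kernel of ∂_k) / (image of ∂_{k+1}):

  H_0: rank C_0 − rank ∂_1 = 6 − 5 = 1, and the invariant factors of ∂_1 are all 1, so H_0 ≅ Z.
  H_1: rank ker ∂_1 − rank ∂_2 = (12 − 5) − 6 = 1, and the invariant factors of ∂_2 are all 1, so H_1 ≅ Z.
  H_2: rank ker ∂_2 − rank ∂_3 = (6 − 6) − 0 = 0, and there is no ∂_3, so H_2 ≅ 0.

As a check, the Euler characteristic is 6 − 12 + 6 = 0, which agrees with 1 − 1 + 0 = 0.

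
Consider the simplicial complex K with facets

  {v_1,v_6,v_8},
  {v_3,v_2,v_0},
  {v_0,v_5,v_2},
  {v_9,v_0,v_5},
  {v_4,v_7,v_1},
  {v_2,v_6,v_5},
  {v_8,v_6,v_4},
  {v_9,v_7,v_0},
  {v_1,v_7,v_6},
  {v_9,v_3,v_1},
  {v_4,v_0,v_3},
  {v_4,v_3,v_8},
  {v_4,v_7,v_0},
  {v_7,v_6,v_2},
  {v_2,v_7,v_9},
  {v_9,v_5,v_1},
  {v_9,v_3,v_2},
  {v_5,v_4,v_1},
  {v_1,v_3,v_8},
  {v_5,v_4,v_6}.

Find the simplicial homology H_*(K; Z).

Order the vertices as v_0 < v_1 < v_2 < v_3 < v_4 < v_5 < v_6 < v_7 < v_8 < v_9. Listing each simplex with vertices in this order, K has dimension 2 with simplices:

  0-simplices (10): [v_0], [v_1], [v_2], [v_3], [v_4], [v_5], [v_6], [v_7], [v_8], [v_9]
  1-simplices (30): (30 of them)
  2-simplices (20): (20 of them)

giving chain groups C_0 ≅ Z^10, C_1 ≅ Z^30, C_2 ≅ Z^20.

The boundary map ∂_1: C_1 → C_0 sends each edge [p,q] (with p < q) to q − p. For instance
  ∂[v_3,v_9] = [v_9] − [v_3].
The resulting 10×30 matrix has rank 9, and its Smith normal form has invariant factors (1,1,1,1,1,1,1,1,1).

The boundary map ∂_2: C_2 → C_1 sends each 2-simplex [p,q,r] to [q,r] − [p,r] + [p,q]. For instance
  ∂[v_1,v_5,v_9] = [v_5,v_9] − [v_1,v_9] + [v_1,v_5],
  ∂[v_2,v_6,v_7] = [v_6,v_7] − [v_2,v_7] + [v_2,v_6].
As a 30×20 matrix over Z this has rank 20, with invariant factors (1,1,1,1,1,1,1,1,1,1,1,1,1,1,1,1,1,1,1,2).

Computing H_k = (kernel of ∂_k) / (image of ∂_{k+1}):

  H_0: rank C_0 − rank ∂_1 = 10 − 9 = 1, and the invariant factors of ∂_1 are all 1, so H_0 ≅ Z.
  H_1: rank ker ∂_1 − rank ∂_2 = (30 − 9) − 20 = 1, and ∂_2 has invariant factor 2 > 1, so H_1 ≅ Z ⊕ Z/2.
  H_2: rank ker ∂_2 − rank ∂_3 = (20 − 20) − 0 = 0, and there is no ∂_3, so H_2 ≅ 0.

H_0 = Z,  H_1 = Z ⊕ Z/2,  H_2 = 0.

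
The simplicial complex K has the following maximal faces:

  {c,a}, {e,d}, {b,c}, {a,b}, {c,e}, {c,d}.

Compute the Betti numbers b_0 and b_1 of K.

We work with the vertex ordering a < b < c < d < e. The simplices of K, each written with vertices in increasing order, are:

  0-simplices (5): a, b, c, d, e
  1-simplices (6): ab, ac, bc, cd, ce, de

so the chain groups are C_0 ≅ Z^5, C_1 ≅ Z^6.

Boundary ∂_1: C_1 → C_0 sends each edge [p,q] (with p < q) to q − p. For instance
  ∂ce = e − c.
The 5×6 boundary matrix has rank 4 and Smith normal form diag(1,1,1,1).

Reading off H_k = ker ∂_k / im ∂_{k+1}:

  H_0: rank C_0 − rank ∂_1 = 5 − 4 = 1, and the invariant factors of ∂_1 are all 1, so H_0 = Z.
  H_1: rank ker ∂_1 − rank ∂_2 = (6 − 4) − 0 = 2, and there is no ∂_2, so H_1 = Z^2.

As a check, the Euler characteristic is 5 − 6 = -1, which agrees with 1 − 2 = -1.

Hence the Betti numbers are b_0 = 1, b_1 = 2.

b_0 = 1, b_1 = 2.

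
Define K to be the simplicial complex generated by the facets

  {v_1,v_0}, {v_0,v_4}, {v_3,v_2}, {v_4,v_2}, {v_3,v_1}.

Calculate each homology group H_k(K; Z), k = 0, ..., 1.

Fix the vertex order v_0 < v_1 < v_2 < v_3 < v_4 and write every simplex with vertices in increasing order. Then dim K = 1 and the simplices of K are:

  0-simplices (5): [v_0], [v_1], [v_2], [v_3], [v_4]
  1-simplices (5): [v_0,v_1], [v_0,v_4], [v_1,v_3], [v_2,v_3], [v_2,v_4]

so the chain groups are C_0 ≅ Z^5, C_1 ≅ Z^5.

The boundary map ∂_1: C_1 → C_0 is given by ∂[p,q] = [q] − [p]. For instance
  ∂[v_1,v_3] = [v_3] − [v_1].
This gives a 5×5 integer matrix of rank 4; reducing to Smith normal form yields diagonal entries (1,1,1,1).

Computing H_k = (kernel of ∂_k) / (image of ∂_{k+1}):

  H_0: rank C_0 − rank ∂_1 = 5 − 4 = 1, and the invariant factors of ∂_1 are all 1, so H_0 = Z.
  H_1: rank ker ∂_1 − rank ∂_2 = (5 − 4) − 0 = 1, and there is no ∂_2, so H_1 = Z.

H_0 ≅ Z,  H_1 ≅ Z.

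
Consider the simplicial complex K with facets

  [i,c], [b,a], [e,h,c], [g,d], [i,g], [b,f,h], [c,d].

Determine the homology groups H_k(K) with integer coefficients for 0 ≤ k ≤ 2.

H_0 = Z,  H_1 = Z,  H_2 = 0.

Take the total order a < b < c < d < e < f < g < h < i on the vertex set. Then K (dimension 2) consists of the simplices:

  0-simplices (9): a, b, c, d, e, f, g, h, i
  1-simplices (11): ab, bf, bh, cd, ce, ch, ci, dg, eh, fh, gi
  2-simplices (2): bfh, ceh

so the chain groups are C_0 ≅ Z^9, C_1 ≅ Z^11, C_2 ≅ Z^2.

∂_1: C_1 → C_0 is given by ∂[p,q] = [q] − [p]. For instance
  ∂ch = h − c.
As a 9×11 matrix over Z this has rank 8, with invariant factors (1,1,1,1,1,1,1,1).

∂_2: C_2 → C_1 maps a triangle to the signed sum of its edges. For instance
  ∂ceh = eh − ch + ce,
  ∂bfh = fh − bh + bf.
The 11×2 boundary matrix has rank 2 and Smith normal form diag(1,1).

Reading off H_k = ker ∂_k / im ∂_{k+1}:

  H_0: rank C_0 − rank ∂_1 = 9 − 8 = 1, and the invariant factors of ∂_1 are all 1, so H_0 ≅ Z.
  H_1: rank ker ∂_1 − rank ∂_2 = (11 − 8) − 2 = 1, and the invariant factors of ∂_2 are all 1, so H_1 ≅ Z.
  H_2: rank ker ∂_2 − rank ∂_3 = (2 − 2) − 0 = 0, and there is no ∂_3, so H_2 ≅ 0.

As a check, the Euler characteristic is 9 − 11 + 2 = 0, which agrees with 1 − 1 + 0 = 0.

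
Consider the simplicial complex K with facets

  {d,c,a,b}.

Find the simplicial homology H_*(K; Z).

Take the total order a < b < c < d on the vertex set. Then K (dimension 3) consists of the simplices:

  0-simplices (4): a, b, c, d
  1-simplices (6): ab, ac, ad, bc, bd, cd
  2-simplices (4): abc, abd, acd, bcd
  3-simplices (1): abcd

so the chain groups are C_0 ≅ Z^4, C_1 ≅ Z^6, C_2 ≅ Z^4, C_3 ≅ Z^1.

∂_1: C_1 → C_0 sends each edge [p,q] (with p < q) to q − p. For instance
  ∂ab = b − a.
This gives a 4×6 integer matrix of rank 3; reducing to Smith normal form yields diagonal entries (1,1,1).

The boundary map ∂_2: C_2 → C_1 maps a triangle to the signed sum of its edges. For instance
  ∂acd = cd − ad + ac,
  ∂bcd = cd − bd + bc.
The resulting 6×4 matrix has rank 3, and its Smith normal form has invariant factors (1,1,1).

Boundary ∂_3: C_3 → C_2 sends each 3-simplex σ to the alternating sum Σ_i (−1)^i (σ with its i-th vertex removed). For instance
  ∂abcd = bcd − acd + abd − abc.
This gives a 4×1 integer matrix of rank 1; reducing to Smith normal form yields diagonal entries (1).

From H_k ≅ ker(∂_k) / im(∂_{k+1}) we obtain:

  H_0: rank C_0 − rank ∂_1 = 4 − 3 = 1, and the invariant factors of ∂_1 are all 1, so H_0 ≅ Z.
  H_1: rank ker ∂_1 − rank ∂_2 = (6 − 3) − 3 = 0, and the invariant factors of ∂_2 are all 1, so H_1 ≅ 0.
  H_2: rank ker ∂_2 − rank ∂_3 = (4 − 3) − 1 = 0, and the invariant factors of ∂_3 are all 1, so H_2 ≅ 0.
  H_3: rank ker ∂_3 − rank ∂_4 = (1 − 1) − 0 = 0, and there is no ∂_4, so H_3 ≅ 0.

H_0 ≅ Z,  H_1 = 0,  H_2 = 0,  H_3 = 0.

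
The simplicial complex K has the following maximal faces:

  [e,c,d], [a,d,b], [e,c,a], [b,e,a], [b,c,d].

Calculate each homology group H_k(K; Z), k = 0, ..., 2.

H_0 = Z,  H_1 = Z,  H_2 = 0.

Take the total order a < b < c < d < e on the vertex set. Then K (dimension 2) consists of the simplices:

  0-simplices (5): a, b, c, d, e
  1-simplices (10): ab, ac, ad, ae, bc, bd, be, cd, ce, de
  2-simplices (5): abd, abe, ace, bcd, cde

Hence C_0 ≅ Z^5, C_1 ≅ Z^10, C_2 ≅ Z^5.

Boundary ∂_1: C_1 → C_0 is given by ∂[p,q] = [q] − [p]. For instance
  ∂ac = c − a.
The 5×10 boundary matrix has rank 4 and Smith normal form diag(1,1,1,1).

The boundary map ∂_2: C_2 → C_1 maps a triangle to the signed sum of its edges. For instance
  ∂bcd = cd − bd + bc,
  ∂abd = bd − ad + ab.
The resulting 10×5 matrix has rank 5, and its Smith normal form has invariant factors (1,1,1,1,1).

From H_k ≅ ker(∂_k) / im(∂_{k+1}) we obtain:

  H_0: rank C_0 − rank ∂_1 = 5 − 4 = 1, and the invariant factors of ∂_1 are all 1, so H_0 = Z.
  H_1: rank ker ∂_1 − rank ∂_2 = (10 − 4) − 5 = 1, and the invariant factors of ∂_2 are all 1, so H_1 = Z.
  H_2: rank ker ∂_2 − rank ∂_3 = (5 − 5) − 0 = 0, and there is no ∂_3, so H_2 = 0.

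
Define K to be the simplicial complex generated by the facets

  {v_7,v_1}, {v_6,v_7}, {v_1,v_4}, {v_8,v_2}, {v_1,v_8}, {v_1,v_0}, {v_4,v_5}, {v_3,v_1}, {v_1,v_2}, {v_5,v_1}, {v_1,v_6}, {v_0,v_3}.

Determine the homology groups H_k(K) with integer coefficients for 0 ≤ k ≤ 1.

H_0 = Z,  H_1 = Z^4.

Take the total order v_0 < v_1 < v_2 < v_3 < v_4 < v_5 < v_6 < v_7 < v_8 on the vertex set. Then K (dimension 1) consists of the simplices:

  0-simplices (9): [v_0], [v_1], [v_2], [v_3], [v_4], [v_5], [v_6], [v_7], [v_8]
  1-simplices (12): [v_0,v_1], [v_0,v_3], [v_1,v_2], [v_1,v_3], [v_1,v_4], [v_1,v_5], [v_1,v_6], [v_1,v_7], [v_1,v_8], [v_2,v_8], [v_4,v_5], [v_6,v_7]

giving chain groups C_0 ≅ Z^9, C_1 ≅ Z^12.

Boundary ∂_1: C_1 → C_0 sends each edge [p,q] (with p < q) to q − p. For instance
  ∂[v_4,v_5] = [v_5] − [v_4].
The resulting 9×12 matrix has rank 8, and its Smith normal form has invariant factors (1,1,1,1,1,1,1,1).

Now H_k = ker ∂_k / im ∂_{k+1}, so:

  H_0: rank C_0 − rank ∂_1 = 9 − 8 = 1, and the invariant factors of ∂_1 are all 1, so H_0 = Z.
  H_1: rank ker ∂_1 − rank ∂_2 = (12 − 8) − 0 = 4, and there is no ∂_2, so H_1 = Z^4.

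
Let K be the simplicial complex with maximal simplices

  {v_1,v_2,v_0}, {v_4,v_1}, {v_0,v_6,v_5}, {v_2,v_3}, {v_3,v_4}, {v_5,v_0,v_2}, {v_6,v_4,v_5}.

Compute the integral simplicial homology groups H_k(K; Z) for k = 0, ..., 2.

H_0 ≅ Z,  H_1 ≅ Z^2,  H_2 = 0.

Fix the vertex order v_0 < v_1 < v_2 < v_3 < v_4 < v_5 < v_6 and write every simplex with vertices in increasing order. Then dim K = 2 and the simplices of K are:

  0-simplices (7): [v_0], [v_1], [v_2], [v_3], [v_4], [v_5], [v_6]
  1-simplices (12): [v_0,v_1], [v_0,v_2], [v_0,v_5], [v_0,v_6], [v_1,v_2], [v_1,v_4], [v_2,v_3], [v_2,v_5], [v_3,v_4], [v_4,v_5], [v_4,v_6], [v_5,v_6]
  2-simplices (4): [v_0,v_1,v_2], [v_0,v_2,v_5], [v_0,v_5,v_6], [v_4,v_5,v_6]

giving chain groups C_0 ≅ Z^7, C_1 ≅ Z^12, C_2 ≅ Z^4.

∂_1: C_1 → C_0 is given by ∂[p,q] = [q] − [p].
This gives a 7×12 integer matrix of rank 6; reducing to Smith normal form yields diagonal entries (1,1,1,1,1,1).

Boundary ∂_2: C_2 → C_1 sends each 2-simplex [p,q,r] to [q,r] − [p,r] + [p,q]. For instance
  ∂[v_0,v_5,v_6] = [v_5,v_6] − [v_0,v_6] + [v_0,v_5],
  ∂[v_0,v_2,v_5] = [v_2,v_5] − [v_0,v_5] + [v_0,v_2].
The 12×4 boundary matrix has rank 4 and Smith normal form diag(1,1,1,1).

Computing H_k = (kernel of ∂_k) / (image of ∂_{k+1}):

  H_0: rank C_0 − rank ∂_1 = 7 − 6 = 1, and the invariant factors of ∂_1 are all 1, so H_0 ≅ Z.
  H_1: rank ker ∂_1 − rank ∂_2 = (12 − 6) − 4 = 2, and the invariant factors of ∂_2 are all 1, so H_1 ≅ Z^2.
  H_2: rank ker ∂_2 − rank ∂_3 = (4 − 4) − 0 = 0, and there is no ∂_3, so H_2 ≅ 0.

As a check, the Euler characteristic is 7 − 12 + 4 = -1, which agrees with 1 − 2 + 0 = -1.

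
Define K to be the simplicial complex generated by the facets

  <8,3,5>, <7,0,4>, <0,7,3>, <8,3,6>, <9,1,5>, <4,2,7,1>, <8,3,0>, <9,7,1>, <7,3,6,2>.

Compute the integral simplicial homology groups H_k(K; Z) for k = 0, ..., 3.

H_0 ≅ Z,  H_1 ≅ Z,  H_2 = 0,  H_3 = 0.

Order the vertices as 0 < 1 < 2 < 3 < 4 < 5 < 6 < 7 < 8 < 9. Listing each simplex with vertices in this order, K has dimension 3 with simplices:

  0-simplices (10): [0], [1], [2], [3], [4], [5], [6], [7], [8], [9]
  1-simplices (23): [0,3], [0,4], [0,7], [0,8], [1,2], [1,4], [1,5], [1,7], [1,9], [2,3], [2,4], [2,6], [2,7], [3,5], [3,6], [3,7], [3,8], [4,7], [5,8], [5,9], [6,7], [6,8], [7,9]
  2-simplices (15): [0,3,7], [0,3,8], [0,4,7], [1,2,4], [1,2,7], [1,4,7], [1,5,9], [1,7,9], [2,3,6], [2,3,7], [2,4,7], [2,6,7], [3,5,8], [3,6,7], [3,6,8]
  3-simplices (2): [1,2,4,7], [2,3,6,7]

Hence C_0 ≅ Z^10, C_1 ≅ Z^23, C_2 ≅ Z^15, C_3 ≅ Z^2.

∂_1: C_1 → C_0 is given by ∂[p,q] = [q] − [p]. For instance
  ∂[2,7] = [7] − [2].
As a 10×23 matrix over Z this has rank 9, with invariant factors (1,1,1,1,1,1,1,1,1).

∂_2: C_2 → C_1 maps a triangle to the signed sum of its edges. For instance
  ∂[0,3,7] = [3,7] − [0,7] + [0,3],
  ∂[1,5,9] = [5,9] − [1,9] + [1,5].
This gives a 23×15 integer matrix of rank 13; reducing to Smith normal form yields diagonal entries (1,1,1,1,1,1,1,1,1,1,1,1,1).

∂_3: C_3 → C_2 sends each 3-simplex σ to the alternating sum Σ_i (−1)^i (σ with its i-th vertex removed). For instance
  ∂[2,3,6,7] = [3,6,7] − [2,6,7] + [2,3,7] − [2,3,6],
  ∂[1,2,4,7] = [2,4,7] − [1,4,7] + [1,2,7] − [1,2,4].
The resulting 15×2 matrix has rank 2, and its Smith normal form has invariant factors (1,1).

Computing H_k = (kernel of ∂_k) / (image of ∂_{k+1}):

  H_0: rank C_0 − rank ∂_1 = 10 − 9 = 1, and the invariant factors of ∂_1 are all 1, so H_0 = Z.
  H_1: rank ker ∂_1 − rank ∂_2 = (23 − 9) − 13 = 1, and the invariant factors of ∂_2 are all 1, so H_1 = Z.
  H_2: rank ker ∂_2 − rank ∂_3 = (15 − 13) − 2 = 0, and the invariant factors of ∂_3 are all 1, so H_2 = 0.
  H_3: rank ker ∂_3 − rank ∂_4 = (2 − 2) − 0 = 0, and there is no ∂_4, so H_3 = 0.

As a check, the Euler characteristic is 10 − 23 + 15 − 2 = 0, which agrees with 1 − 1 + 0 − 0 = 0.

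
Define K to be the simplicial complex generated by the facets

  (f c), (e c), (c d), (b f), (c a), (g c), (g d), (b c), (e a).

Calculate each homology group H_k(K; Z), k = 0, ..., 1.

We work with the vertex ordering a < b < c < d < e < f < g. The simplices of K, each written with vertices in increasing order, are:

  0-simplices (7): a, b, c, d, e, f, g
  1-simplices (9): ac, ae, bc, bf, cd, ce, cf, cg, dg

so the chain groups are C_0 ≅ Z^7, C_1 ≅ Z^9.

The boundary map ∂_1: C_1 → C_0 maps an edge to its endpoints' difference, ∂[p,q] = q − p.
This gives a 7×9 integer matrix of rank 6; reducing to Smith normal form yields diagonal entries (1,1,1,1,1,1).

From H_k ≅ ker(∂_k) / im(∂_{k+1}) we obtain:

  H_0: rank C_0 − rank ∂_1 = 7 − 6 = 1, and the invariant factors of ∂_1 are all 1, so H_0 = Z.
  H_1: rank ker ∂_1 − rank ∂_2 = (9 − 6) − 0 = 3, and there is no ∂_2, so H_1 = Z^3.

(K is a triangulation of a wedge of 3 circles.)

H_0 ≅ Z,  H_1 ≅ Z^3.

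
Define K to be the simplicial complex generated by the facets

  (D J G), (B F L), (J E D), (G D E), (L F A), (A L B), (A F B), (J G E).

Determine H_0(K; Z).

Fix the vertex order A < B < D < E < F < G < J < L and write every simplex with vertices in increasing order. Then dim K = 2 and the simplices of K are:

  0-simplices (8): A, B, D, E, F, G, J, L
  1-simplices (12): AB, AF, AL, BF, BL, DE, DG, DJ, EG, EJ, FL, GJ
  2-simplices (8): ABF, ABL, AFL, BFL, DEG, DEJ, DGJ, EGJ

Hence C_0 ≅ Z^8, C_1 ≅ Z^12, C_2 ≅ Z^8.

The boundary map ∂_1: C_1 → C_0 maps an edge to its endpoints' difference, ∂[p,q] = q − p. For instance
  ∂AB = B − A.
This gives a 8×12 integer matrix of rank 6; reducing to Smith normal form yields diagonal entries (1,1,1,1,1,1).

The boundary map ∂_2: C_2 → C_1 maps a triangle to the signed sum of its edges. For instance
  ∂DEG = EG − DG + DE,
  ∂AFL = FL − AL + AF.
This gives a 12×8 integer matrix of rank 6; reducing to Smith normal form yields diagonal entries (1,1,1,1,1,1).

From H_k ≅ ker(∂_k) / im(∂_{k+1}) we obtain:

  H_0: rank C_0 − rank ∂_1 = 8 − 6 = 2, and the invariant factors of ∂_1 are all 1, so H_0 ≅ Z^2.

H_0 ≅ Z^2.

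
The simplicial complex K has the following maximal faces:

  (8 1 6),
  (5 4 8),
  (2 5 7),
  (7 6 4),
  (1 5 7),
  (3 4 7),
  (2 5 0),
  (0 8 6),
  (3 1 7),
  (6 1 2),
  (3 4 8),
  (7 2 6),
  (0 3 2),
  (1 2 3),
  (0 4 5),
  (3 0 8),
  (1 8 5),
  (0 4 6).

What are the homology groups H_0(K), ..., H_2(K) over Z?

H_0 = Z,  H_1 = Z ⊕ Z/2Z,  H_2 = 0.

Fix the vertex order 0 < 1 < 2 < 3 < 4 < 5 < 6 < 7 < 8 and write every simplex with vertices in increasing order. Then dim K = 2 and the simplices of K are:

  0-simplices (9): [0], [1], [2], [3], [4], [5], [6], [7], [8]
  1-simplices (27): (27 of them)
  2-simplices (18): [0,2,3], [0,2,5], [0,3,8], [0,4,5], [0,4,6], [0,6,8], [1,2,3], [1,2,6], [1,3,7], [1,5,7], [1,5,8], [1,6,8], [2,5,7], [2,6,7], [3,4,7], [3,4,8], [4,5,8], [4,6,7]

so the chain groups are C_0 ≅ Z^9, C_1 ≅ Z^27, C_2 ≅ Z^18.

∂_1: C_1 → C_0 sends each edge [p,q] (with p < q) to q − p. For instance
  ∂[0,6] = [6] − [0].
This gives a 9×27 integer matrix of rank 8; reducing to Smith normal form yields diagonal entries (1,1,1,1,1,1,1,1).

The boundary map ∂_2: C_2 → C_1 sends each 2-simplex [p,q,r] to [q,r] − [p,r] + [p,q]. For instance
  ∂[4,6,7] = [6,7] − [4,7] + [4,6],
  ∂[0,2,5] = [2,5] − [0,5] + [0,2].
As a 27×18 matrix over Z this has rank 18, with invariant factors (1,1,1,1,1,1,1,1,1,1,1,1,1,1,1,1,1,2).

From H_k ≅ ker(∂_k) / im(∂_{k+1}) we obtain:

  H_0: rank C_0 − rank ∂_1 = 9 − 8 = 1, and the invariant factors of ∂_1 are all 1, so H_0 = Z.
  H_1: rank ker ∂_1 − rank ∂_2 = (27 − 8) − 18 = 1, and ∂_2 has invariant factor 2 > 1, so H_1 = Z ⊕ Z/2Z.
  H_2: rank ker ∂_2 − rank ∂_3 = (18 − 18) − 0 = 0, and there is no ∂_3, so H_2 = 0.

As a check, the Euler characteristic is 9 − 27 + 18 = 0, which agrees with 1 − 1 + 0 = 0.
(K is a triangulation of the Klein bottle.)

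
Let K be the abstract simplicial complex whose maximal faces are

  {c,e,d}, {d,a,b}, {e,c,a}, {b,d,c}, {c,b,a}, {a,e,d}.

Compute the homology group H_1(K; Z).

H_1 = 0.

We work with the vertex ordering a < b < c < d < e. The simplices of K, each written with vertices in increasing order, are:

  0-simplices (5): a, b, c, d, e
  1-simplices (9): ab, ac, ad, ae, bc, bd, cd, ce, de
  2-simplices (6): abc, abd, ace, ade, bcd, cde

so the chain groups are C_0 ≅ Z^5, C_1 ≅ Z^9, C_2 ≅ Z^6.

The boundary map ∂_1: C_1 → C_0 sends each edge [p,q] (with p < q) to q − p. For instance
  ∂bd = d − b.
The resulting 5×9 matrix has rank 4, and its Smith normal form has invariant factors (1,1,1,1).

The boundary map ∂_2: C_2 → C_1 maps a triangle to the signed sum of its edges. For instance
  ∂bcd = cd − bd + bc,
  ∂abc = bc − ac + ab.
The 9×6 boundary matrix has rank 5 and Smith normal form diag(1,1,1,1,1).

Reading off H_k = ker ∂_k / im ∂_{k+1}:

  H_1: rank ker ∂_1 − rank ∂_2 = (9 − 4) − 5 = 0, and the invariant factors of ∂_2 are all 1, so H_1 = 0.

(K is a triangulation of the 2-sphere S^2.)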